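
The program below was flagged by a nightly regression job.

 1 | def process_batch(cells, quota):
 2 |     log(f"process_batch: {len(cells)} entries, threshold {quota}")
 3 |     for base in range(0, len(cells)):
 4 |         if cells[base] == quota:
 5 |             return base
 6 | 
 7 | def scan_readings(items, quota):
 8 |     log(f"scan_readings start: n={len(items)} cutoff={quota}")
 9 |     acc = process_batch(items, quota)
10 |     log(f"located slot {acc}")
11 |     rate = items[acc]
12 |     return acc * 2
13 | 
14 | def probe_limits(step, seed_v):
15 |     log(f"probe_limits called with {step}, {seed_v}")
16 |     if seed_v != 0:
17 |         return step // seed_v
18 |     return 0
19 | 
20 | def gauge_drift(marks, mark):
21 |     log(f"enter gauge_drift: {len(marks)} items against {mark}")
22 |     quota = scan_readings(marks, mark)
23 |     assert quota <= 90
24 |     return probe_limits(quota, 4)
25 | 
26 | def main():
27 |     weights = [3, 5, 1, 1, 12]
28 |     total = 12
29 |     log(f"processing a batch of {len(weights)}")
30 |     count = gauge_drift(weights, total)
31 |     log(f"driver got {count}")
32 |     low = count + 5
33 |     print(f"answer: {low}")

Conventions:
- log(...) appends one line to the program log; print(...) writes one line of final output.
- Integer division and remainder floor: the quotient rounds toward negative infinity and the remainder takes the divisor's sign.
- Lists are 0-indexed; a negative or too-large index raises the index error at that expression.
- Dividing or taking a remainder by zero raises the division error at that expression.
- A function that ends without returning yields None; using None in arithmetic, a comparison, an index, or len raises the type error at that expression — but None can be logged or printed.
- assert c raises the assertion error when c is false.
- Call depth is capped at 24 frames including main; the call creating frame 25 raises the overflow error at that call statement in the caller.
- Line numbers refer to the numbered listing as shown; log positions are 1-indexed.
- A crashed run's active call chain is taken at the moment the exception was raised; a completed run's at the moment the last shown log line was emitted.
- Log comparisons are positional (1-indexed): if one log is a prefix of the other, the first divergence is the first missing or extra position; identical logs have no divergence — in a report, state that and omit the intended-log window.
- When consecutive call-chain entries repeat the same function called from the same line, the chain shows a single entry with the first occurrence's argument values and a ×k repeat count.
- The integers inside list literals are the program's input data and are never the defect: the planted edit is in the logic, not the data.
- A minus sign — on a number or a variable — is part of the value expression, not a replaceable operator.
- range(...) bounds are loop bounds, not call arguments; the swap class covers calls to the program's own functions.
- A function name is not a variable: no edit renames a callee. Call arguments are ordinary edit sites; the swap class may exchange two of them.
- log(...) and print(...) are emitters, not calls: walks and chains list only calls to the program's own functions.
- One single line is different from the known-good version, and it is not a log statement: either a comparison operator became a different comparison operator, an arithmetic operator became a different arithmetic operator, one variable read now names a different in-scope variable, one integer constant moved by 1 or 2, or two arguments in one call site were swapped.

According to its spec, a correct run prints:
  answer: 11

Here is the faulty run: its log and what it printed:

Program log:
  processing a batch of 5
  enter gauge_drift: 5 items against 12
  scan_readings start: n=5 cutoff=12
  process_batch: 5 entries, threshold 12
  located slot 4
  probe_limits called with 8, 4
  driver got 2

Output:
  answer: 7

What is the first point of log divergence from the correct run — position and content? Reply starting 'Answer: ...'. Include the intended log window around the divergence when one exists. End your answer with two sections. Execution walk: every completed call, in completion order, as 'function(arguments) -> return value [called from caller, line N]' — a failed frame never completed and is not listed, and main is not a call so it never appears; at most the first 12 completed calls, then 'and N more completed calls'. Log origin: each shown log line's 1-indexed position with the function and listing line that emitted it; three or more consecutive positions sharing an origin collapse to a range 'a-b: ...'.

Answer: position 6 — the shown line 'probe_limits called with 8, 4' should read 'probe_limits called with 24, 4'.
Intended log window:
  4: process_batch: 5 entries, threshold 12
  5: located slot 4
  6: probe_limits called with 24, 4
  7: driver got 6
Execution walk:
  process_batch([3, 5, 1, 1, 12], 12) -> 4  [called from scan_readings, line 9]
  scan_readings([3, 5, 1, 1, 12], 12) -> 8  [called from gauge_drift, line 22]
  probe_limits(8, 4) -> 2  [called from gauge_drift, line 24]
  gauge_drift([3, 5, 1, 1, 12], 12) -> 2  [called from main, line 30]
Log line origins:
  1: logged in main at line 29
  2: logged in gauge_drift at line 21
  3: logged in scan_readings at line 8
  4: logged in process_batch at line 2
  5: logged in scan_readings at line 10
  6: logged in probe_limits at line 15
  7: logged in main at line 31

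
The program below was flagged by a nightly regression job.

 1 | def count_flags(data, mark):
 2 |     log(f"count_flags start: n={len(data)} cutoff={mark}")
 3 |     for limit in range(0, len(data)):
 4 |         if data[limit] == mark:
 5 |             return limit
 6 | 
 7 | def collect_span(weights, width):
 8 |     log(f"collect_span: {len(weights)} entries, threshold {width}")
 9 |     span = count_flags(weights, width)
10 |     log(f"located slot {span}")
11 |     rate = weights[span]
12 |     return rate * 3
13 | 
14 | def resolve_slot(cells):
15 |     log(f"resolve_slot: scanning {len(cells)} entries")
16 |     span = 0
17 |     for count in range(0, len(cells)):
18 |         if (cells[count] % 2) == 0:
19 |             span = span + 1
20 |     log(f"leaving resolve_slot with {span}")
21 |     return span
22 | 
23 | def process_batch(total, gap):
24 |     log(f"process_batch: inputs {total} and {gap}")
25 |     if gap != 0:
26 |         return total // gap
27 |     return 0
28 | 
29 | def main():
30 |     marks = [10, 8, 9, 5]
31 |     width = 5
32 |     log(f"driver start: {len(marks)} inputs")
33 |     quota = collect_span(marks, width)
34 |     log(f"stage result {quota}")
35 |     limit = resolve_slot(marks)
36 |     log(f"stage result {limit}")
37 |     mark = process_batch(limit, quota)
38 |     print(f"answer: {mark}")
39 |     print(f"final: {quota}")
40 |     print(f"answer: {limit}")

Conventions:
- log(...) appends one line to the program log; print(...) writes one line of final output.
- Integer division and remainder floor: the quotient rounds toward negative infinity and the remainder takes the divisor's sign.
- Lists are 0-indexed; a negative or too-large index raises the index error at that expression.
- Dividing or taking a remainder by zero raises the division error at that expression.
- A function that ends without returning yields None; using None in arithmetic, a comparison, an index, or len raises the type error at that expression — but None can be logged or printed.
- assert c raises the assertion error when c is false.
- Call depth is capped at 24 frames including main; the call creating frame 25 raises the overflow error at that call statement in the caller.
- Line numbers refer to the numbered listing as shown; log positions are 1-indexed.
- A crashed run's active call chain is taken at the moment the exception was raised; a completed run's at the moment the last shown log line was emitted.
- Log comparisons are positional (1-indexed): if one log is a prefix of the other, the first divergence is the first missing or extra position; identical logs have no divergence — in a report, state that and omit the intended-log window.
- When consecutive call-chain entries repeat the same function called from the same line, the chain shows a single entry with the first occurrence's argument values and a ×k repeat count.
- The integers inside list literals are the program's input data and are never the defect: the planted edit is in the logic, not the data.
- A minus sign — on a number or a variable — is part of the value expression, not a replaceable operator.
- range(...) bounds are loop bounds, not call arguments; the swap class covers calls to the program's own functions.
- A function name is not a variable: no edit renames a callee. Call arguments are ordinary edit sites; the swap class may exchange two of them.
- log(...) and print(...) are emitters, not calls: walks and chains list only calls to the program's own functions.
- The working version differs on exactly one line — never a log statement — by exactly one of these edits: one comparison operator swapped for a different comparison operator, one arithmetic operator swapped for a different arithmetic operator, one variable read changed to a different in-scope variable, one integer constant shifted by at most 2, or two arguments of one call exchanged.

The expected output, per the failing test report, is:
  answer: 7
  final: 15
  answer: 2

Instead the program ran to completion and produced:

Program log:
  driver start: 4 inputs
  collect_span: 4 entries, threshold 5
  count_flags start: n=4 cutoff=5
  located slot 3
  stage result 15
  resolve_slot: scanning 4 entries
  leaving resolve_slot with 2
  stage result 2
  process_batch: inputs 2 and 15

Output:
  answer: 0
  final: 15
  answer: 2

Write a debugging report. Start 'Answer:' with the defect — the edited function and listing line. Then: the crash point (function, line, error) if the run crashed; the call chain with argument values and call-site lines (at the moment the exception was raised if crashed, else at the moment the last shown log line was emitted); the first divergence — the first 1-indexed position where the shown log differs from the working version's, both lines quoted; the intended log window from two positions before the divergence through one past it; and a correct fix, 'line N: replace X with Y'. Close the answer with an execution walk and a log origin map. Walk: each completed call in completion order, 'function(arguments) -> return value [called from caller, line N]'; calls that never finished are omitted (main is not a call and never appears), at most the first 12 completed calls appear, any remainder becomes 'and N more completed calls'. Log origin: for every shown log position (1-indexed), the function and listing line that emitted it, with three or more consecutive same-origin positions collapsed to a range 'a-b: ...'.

Answer: the defect is in main at line 37.
Key fact: The log first diverges at position 9: the faulty run prints 'process_batch: inputs 2 and 15' where the working version prints 'process_batch: inputs 15 and 2'.
Call chain: main -> process_batch(2, 15) (called at line 37).
First divergence: position 9; shown 'process_batch: inputs 2 and 15' vs intended 'process_batch: inputs 15 and 2'.
Intended log window:
  7: leaving resolve_slot with 2
  8: stage result 2
  9: process_batch: inputs 15 and 2
Execution walk:
  count_flags([10, 8, 9, 5], 5) -> 3  [called from collect_span, line 9]
  collect_span([10, 8, 9, 5], 5) -> 15  [called from main, line 33]
  resolve_slot([10, 8, 9, 5]) -> 2  [called from main, line 35]
  process_batch(2, 15) -> 0  [called from main, line 37]
Origin of each log line:
  1: emitted by main (line 32)
  2: emitted by collect_span (line 8)
  3: emitted by count_flags (line 2)
  4: emitted by collect_span (line 10)
  5: emitted by main (line 34)
  6: emitted by resolve_slot (line 15)
  7: emitted by resolve_slot (line 20)
  8: emitted by main (line 36)
  9: emitted by process_batch (line 24)
A correct fix: line 37: replace `process_batch(limit, quota)` with `process_batch(quota, limit)`.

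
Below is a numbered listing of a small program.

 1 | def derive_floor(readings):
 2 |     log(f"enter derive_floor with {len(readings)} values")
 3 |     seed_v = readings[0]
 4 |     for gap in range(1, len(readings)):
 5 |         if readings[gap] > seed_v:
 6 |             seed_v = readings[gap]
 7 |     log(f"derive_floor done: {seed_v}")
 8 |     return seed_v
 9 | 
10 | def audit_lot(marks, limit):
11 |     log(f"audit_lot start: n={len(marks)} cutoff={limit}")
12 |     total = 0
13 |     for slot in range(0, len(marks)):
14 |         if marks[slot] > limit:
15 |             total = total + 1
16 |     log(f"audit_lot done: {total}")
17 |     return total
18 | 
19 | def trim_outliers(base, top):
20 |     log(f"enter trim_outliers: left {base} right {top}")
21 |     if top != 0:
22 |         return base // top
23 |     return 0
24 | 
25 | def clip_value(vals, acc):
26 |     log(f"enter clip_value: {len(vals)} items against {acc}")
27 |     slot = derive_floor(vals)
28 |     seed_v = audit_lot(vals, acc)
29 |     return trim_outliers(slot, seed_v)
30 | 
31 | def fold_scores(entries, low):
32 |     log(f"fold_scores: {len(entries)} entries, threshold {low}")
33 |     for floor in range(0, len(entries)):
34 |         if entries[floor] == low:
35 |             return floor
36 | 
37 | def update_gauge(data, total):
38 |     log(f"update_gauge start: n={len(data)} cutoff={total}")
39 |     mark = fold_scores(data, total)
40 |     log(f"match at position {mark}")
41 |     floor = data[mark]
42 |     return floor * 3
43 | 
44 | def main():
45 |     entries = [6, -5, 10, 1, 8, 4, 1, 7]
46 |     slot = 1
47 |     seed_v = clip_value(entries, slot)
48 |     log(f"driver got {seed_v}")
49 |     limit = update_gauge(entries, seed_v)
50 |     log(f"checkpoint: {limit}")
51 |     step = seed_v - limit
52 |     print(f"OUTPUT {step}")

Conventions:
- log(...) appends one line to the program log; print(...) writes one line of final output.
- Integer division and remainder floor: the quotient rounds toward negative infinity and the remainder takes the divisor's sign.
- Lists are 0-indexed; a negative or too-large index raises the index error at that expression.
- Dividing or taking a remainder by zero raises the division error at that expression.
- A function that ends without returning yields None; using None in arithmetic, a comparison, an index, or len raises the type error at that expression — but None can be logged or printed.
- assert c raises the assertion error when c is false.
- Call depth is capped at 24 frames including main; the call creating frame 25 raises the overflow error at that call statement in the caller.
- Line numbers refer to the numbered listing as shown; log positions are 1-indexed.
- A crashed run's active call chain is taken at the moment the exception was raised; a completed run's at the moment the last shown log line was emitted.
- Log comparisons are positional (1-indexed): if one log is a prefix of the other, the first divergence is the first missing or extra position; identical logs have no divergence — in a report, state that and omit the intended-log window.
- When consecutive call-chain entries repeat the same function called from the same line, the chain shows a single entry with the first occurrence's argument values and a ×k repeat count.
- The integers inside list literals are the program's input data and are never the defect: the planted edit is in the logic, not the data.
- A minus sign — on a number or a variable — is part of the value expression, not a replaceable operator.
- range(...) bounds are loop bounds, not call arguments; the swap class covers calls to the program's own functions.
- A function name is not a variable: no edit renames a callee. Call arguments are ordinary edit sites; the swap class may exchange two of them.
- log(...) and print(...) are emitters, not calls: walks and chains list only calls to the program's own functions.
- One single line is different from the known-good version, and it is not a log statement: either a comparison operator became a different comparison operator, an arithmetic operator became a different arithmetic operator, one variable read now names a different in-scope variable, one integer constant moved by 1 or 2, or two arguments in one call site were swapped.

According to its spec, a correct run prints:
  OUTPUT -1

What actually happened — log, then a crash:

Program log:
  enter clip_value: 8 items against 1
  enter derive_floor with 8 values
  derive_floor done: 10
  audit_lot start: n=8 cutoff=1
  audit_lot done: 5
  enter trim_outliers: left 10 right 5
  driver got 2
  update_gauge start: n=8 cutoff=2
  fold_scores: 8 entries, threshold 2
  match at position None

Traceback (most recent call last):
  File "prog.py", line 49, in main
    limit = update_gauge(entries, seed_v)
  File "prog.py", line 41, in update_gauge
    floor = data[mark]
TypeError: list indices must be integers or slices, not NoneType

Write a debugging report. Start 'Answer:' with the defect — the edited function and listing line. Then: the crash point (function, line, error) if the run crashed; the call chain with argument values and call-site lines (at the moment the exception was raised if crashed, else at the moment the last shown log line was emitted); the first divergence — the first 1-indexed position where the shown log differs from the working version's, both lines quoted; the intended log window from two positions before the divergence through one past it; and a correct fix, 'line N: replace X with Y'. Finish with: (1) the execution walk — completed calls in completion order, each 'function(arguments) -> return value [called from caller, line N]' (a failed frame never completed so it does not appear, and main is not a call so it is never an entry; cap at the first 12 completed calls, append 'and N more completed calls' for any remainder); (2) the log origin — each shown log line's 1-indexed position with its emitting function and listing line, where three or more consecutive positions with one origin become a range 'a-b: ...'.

Answer: the defect is in main at line 49.
Key observation: Position 8 is the first bad log line: 'update_gauge start: n=8 cutoff=2' should read 'update_gauge start: n=8 cutoff=1'.
Crash: update_gauge, line 41, TypeError.
Call chain: main -> update_gauge([6, -5, 10, 1, 8, 4, 1, 7], 2) (called at line 49).
First divergence: position 8 — the shown line 'update_gauge start: n=8 cutoff=2' should read 'update_gauge start: n=8 cutoff=1'.
Intended log window:
  6: enter trim_outliers: left 10 right 5
  7: driver got 2
  8: update_gauge start: n=8 cutoff=1
  9: fold_scores: 8 entries, threshold 1
Execution walk:
  derive_floor([6, -5, 10, 1, 8, 4, 1, 7]) -> 10  [called from clip_value, line 27]
  audit_lot([6, -5, 10, 1, 8, 4, 1, 7], 1) -> 5  [called from clip_value, line 28]
  trim_outliers(10, 5) -> 2  [called from clip_value, line 29]
  clip_value([6, -5, 10, 1, 8, 4, 1, 7], 1) -> 2  [called from main, line 47]
  fold_scores([6, -5, 10, 1, 8, 4, 1, 7], 2) -> None  [called from update_gauge, line 39]
Log origins:
  1: emitted by clip_value (line 26)
  2: emitted by derive_floor (line 2)
  3: emitted by derive_floor (line 7)
  4: emitted by audit_lot (line 11)
  5: emitted by audit_lot (line 16)
  6: emitted by trim_outliers (line 20)
  7: emitted by main (line 48)
  8: emitted by update_gauge (line 38)
  9: emitted by fold_scores (line 32)
  10: emitted by update_gauge (line 40)
A correct fix: line 49: replace `seed_v` with `slot`.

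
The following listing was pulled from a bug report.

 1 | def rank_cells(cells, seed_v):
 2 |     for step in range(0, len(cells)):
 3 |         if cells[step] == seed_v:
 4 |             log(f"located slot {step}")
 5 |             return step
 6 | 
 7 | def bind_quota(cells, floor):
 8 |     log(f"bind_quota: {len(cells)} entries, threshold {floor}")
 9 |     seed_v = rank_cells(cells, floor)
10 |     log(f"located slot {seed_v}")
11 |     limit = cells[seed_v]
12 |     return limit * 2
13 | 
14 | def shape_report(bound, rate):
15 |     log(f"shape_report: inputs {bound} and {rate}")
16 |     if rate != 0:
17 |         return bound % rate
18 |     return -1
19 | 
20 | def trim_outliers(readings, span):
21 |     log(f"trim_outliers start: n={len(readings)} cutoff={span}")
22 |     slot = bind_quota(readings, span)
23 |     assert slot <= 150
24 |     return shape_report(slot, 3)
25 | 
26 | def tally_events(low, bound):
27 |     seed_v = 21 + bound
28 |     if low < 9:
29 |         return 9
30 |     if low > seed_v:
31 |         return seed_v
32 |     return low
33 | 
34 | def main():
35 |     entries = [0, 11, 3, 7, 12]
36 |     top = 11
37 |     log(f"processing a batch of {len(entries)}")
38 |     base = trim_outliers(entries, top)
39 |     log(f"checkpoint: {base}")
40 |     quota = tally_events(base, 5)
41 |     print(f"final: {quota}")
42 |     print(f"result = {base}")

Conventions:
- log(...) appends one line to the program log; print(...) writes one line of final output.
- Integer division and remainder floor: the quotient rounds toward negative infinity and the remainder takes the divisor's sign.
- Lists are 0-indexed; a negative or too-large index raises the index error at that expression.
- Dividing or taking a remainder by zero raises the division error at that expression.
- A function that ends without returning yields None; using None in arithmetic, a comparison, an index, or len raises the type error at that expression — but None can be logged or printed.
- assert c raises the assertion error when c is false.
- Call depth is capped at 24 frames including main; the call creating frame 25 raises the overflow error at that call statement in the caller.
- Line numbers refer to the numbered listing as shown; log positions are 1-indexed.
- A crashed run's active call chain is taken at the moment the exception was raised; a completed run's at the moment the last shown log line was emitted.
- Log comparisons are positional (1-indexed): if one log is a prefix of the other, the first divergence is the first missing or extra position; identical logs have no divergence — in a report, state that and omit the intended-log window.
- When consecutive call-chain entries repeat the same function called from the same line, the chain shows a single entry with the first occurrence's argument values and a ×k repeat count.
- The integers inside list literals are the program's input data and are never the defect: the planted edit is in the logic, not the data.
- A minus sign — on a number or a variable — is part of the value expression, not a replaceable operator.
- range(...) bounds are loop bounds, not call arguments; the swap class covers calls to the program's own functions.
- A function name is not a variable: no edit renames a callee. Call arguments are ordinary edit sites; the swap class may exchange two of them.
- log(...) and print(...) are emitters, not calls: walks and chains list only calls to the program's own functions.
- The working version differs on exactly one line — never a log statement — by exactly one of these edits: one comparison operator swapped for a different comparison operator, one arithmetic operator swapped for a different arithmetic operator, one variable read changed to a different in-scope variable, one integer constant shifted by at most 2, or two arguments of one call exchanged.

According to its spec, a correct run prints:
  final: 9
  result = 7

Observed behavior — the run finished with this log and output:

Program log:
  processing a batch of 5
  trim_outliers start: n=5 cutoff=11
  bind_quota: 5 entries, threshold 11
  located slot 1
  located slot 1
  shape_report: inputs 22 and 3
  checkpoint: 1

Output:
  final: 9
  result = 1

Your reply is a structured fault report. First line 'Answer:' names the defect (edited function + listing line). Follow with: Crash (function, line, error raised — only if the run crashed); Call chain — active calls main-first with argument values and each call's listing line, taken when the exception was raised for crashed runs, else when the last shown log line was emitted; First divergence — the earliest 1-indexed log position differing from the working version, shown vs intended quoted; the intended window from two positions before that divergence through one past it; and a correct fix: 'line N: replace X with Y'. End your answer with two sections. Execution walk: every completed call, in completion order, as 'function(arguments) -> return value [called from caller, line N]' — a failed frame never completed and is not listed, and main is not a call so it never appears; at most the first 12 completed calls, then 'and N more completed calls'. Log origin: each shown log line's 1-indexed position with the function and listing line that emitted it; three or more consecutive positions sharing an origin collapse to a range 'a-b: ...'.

Answer: the defect is in shape_report at line 17.
Key observation: Everything matches until log position 7, which reads 'checkpoint: 1' in place of 'checkpoint: 7'.
Call chain: main.
First divergence: at position 7 the run shows 'checkpoint: 1' where the working version logs 'checkpoint: 7'.
Intended log window:
  5: located slot 1
  6: shape_report: inputs 22 and 3
  7: checkpoint: 7
Execution walk:
  rank_cells([0, 11, 3, 7, 12], 11) -> 1  [called from bind_quota, line 9]
  bind_quota([0, 11, 3, 7, 12], 11) -> 22  [called from trim_outliers, line 22]
  shape_report(22, 3) -> 1  [called from trim_outliers, line 24]
  trim_outliers([0, 11, 3, 7, 12], 11) -> 1  [called from main, line 38]
  tally_events(1, 5) -> 9  [called from main, line 40]
Log line origins:
  1: from main, line 37
  2: from trim_outliers, line 21
  3: from bind_quota, line 8
  4: from rank_cells, line 4
  5: from bind_quota, line 10
  6: from shape_report, line 15
  7: from main, line 39
A correct fix: line 17: replace `%` with `//`.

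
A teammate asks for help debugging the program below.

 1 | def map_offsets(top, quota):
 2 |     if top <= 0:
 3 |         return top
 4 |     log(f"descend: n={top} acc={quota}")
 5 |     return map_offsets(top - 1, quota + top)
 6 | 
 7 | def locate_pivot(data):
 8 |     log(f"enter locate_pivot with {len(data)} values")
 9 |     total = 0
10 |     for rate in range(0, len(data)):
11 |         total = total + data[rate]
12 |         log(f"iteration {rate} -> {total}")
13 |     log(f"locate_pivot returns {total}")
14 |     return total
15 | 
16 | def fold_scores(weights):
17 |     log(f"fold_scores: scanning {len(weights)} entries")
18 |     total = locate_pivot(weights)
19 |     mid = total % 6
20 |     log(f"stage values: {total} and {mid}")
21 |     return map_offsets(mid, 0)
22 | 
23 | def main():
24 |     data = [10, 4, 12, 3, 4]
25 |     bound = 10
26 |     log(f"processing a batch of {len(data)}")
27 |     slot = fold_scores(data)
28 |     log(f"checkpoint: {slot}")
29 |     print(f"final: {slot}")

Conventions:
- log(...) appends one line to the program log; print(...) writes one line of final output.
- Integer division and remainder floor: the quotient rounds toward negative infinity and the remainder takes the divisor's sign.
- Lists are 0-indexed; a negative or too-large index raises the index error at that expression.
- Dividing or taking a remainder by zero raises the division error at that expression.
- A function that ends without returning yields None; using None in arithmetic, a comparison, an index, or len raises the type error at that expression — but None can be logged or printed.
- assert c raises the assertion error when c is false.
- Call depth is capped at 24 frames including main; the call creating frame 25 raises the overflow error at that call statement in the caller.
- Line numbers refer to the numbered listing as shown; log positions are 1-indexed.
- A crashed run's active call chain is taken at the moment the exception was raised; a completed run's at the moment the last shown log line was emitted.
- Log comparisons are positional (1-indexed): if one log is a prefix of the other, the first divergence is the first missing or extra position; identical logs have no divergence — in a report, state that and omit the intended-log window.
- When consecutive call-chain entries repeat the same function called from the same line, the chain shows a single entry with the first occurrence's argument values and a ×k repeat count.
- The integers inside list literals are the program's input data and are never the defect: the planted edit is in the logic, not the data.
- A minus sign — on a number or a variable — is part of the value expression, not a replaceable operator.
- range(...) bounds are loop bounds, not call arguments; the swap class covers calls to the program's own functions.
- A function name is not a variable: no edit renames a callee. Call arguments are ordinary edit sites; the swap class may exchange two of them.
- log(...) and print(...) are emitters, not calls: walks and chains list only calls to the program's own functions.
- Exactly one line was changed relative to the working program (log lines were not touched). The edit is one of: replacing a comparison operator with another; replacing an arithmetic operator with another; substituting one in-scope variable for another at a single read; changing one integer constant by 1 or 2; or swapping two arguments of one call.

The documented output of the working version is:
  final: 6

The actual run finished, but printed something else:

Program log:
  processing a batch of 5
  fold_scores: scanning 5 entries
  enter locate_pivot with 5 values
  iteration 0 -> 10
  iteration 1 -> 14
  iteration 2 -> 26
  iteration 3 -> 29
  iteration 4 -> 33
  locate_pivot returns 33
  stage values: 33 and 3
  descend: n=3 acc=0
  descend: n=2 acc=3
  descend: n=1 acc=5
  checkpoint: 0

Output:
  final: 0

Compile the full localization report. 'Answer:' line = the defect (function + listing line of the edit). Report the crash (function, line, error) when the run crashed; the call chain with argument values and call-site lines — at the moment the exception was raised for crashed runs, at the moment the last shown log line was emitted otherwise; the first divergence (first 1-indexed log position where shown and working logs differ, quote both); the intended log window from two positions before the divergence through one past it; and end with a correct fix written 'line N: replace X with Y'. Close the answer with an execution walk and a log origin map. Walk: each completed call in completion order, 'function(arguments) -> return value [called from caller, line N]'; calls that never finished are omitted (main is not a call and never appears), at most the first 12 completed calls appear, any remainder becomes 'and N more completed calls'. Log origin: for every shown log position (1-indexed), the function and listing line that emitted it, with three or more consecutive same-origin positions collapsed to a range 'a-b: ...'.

Answer: the defect is in map_offsets at line 3.
The tell: Log line 14 is where behavior first shows: 'checkpoint: 0' appears instead of 'checkpoint: 6'.
Call chain: main.
First divergence: at position 14 the run shows 'checkpoint: 0' where the working version logs 'checkpoint: 6'.
Intended log window:
  12: descend: n=2 acc=3
  13: descend: n=1 acc=5
  14: checkpoint: 6
Execution walk:
  locate_pivot([10, 4, 12, 3, 4]) -> 33  [called from fold_scores, line 18]
  map_offsets(0, 6) -> 0  [called from map_offsets, line 5]
  map_offsets(1, 5) -> 0  [called from map_offsets, line 5]
  map_offsets(2, 3) -> 0  [called from map_offsets, line 5]
  map_offsets(3, 0) -> 0  [called from fold_scores, line 21]
  fold_scores([10, 4, 12, 3, 4]) -> 0  [called from main, line 27]
Log line origins:
  1: from main, line 26
  2: from fold_scores, line 17
  3: from locate_pivot, line 8
  4-8: from locate_pivot, line 12
  9: from locate_pivot, line 13
  10: from fold_scores, line 20
  11-13: from map_offsets, line 4
  14: from main, line 28
A correct fix: line 3: replace `top` with `quota`.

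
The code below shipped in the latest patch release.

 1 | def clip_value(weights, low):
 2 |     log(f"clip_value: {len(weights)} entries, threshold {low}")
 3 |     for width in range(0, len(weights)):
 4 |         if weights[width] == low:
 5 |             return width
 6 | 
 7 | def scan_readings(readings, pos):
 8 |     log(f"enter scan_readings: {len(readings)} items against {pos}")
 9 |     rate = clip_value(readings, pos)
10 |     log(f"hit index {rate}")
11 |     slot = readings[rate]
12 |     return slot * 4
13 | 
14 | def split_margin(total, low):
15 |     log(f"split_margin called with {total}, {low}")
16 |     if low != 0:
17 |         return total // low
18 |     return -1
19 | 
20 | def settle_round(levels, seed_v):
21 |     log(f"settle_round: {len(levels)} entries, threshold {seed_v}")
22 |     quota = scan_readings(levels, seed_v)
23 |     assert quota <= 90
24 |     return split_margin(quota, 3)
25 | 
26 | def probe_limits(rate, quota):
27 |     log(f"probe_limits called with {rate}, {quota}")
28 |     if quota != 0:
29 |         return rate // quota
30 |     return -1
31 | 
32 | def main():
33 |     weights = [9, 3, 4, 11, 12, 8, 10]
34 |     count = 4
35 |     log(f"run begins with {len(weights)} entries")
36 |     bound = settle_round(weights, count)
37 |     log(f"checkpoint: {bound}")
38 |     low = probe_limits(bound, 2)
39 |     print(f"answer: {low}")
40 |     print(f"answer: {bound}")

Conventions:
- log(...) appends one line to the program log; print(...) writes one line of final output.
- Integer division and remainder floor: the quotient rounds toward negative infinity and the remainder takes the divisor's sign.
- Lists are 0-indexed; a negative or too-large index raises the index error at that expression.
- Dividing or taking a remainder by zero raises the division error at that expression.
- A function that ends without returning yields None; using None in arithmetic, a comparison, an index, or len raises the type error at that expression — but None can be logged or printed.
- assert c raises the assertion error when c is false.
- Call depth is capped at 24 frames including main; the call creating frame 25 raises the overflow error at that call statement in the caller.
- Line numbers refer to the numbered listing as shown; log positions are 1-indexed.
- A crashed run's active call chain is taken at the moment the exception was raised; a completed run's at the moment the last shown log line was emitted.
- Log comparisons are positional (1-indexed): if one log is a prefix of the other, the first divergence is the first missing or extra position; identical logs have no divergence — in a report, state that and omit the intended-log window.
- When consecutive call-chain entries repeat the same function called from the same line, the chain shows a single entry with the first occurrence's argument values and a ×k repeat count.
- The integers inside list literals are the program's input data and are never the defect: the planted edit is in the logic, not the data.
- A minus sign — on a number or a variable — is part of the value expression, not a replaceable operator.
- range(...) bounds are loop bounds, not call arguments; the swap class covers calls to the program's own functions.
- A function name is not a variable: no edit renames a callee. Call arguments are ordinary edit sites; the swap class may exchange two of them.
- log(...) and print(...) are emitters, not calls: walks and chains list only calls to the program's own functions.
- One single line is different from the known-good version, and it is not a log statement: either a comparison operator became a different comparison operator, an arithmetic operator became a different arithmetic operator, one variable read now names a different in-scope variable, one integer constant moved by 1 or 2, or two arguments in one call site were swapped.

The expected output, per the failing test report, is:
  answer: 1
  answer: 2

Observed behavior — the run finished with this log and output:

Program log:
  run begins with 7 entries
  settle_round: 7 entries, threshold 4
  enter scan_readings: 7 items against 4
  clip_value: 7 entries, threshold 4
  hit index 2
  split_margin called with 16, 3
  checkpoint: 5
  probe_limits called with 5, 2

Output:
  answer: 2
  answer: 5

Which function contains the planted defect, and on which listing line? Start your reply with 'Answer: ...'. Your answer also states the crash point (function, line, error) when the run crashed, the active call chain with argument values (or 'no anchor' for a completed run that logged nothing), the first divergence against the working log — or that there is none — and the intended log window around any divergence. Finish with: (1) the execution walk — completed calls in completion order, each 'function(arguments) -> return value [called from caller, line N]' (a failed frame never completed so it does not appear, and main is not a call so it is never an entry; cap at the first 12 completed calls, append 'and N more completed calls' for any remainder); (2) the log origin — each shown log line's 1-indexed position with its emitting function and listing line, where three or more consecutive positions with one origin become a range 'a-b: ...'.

Answer: the defect is in scan_readings at line 12.
Core observation: The earliest visible damage is log position 6 — 'split_margin called with 16, 3' rather than the intended 'split_margin called with 8, 3'.
Call chain: main -> probe_limits(5, 2) (called at line 38).
First divergence: position 6 — the shown line 'split_margin called with 16, 3' should read 'split_margin called with 8, 3'.
Intended log window:
  4: clip_value: 7 entries, threshold 4
  5: hit index 2
  6: split_margin called with 8, 3
  7: checkpoint: 2
Execution walk:
  clip_value([9, 3, 4, 11, 12, 8, 10], 4) -> 2  [called from scan_readings, line 9]
  scan_readings([9, 3, 4, 11, 12, 8, 10], 4) -> 16  [called from settle_round, line 22]
  split_margin(16, 3) -> 5  [called from settle_round, line 24]
  settle_round([9, 3, 4, 11, 12, 8, 10], 4) -> 5  [called from main, line 36]
  probe_limits(5, 2) -> 2  [called from main, line 38]
Log line origins:
  1: emitted by main (line 35)
  2: emitted by settle_round (line 21)
  3: emitted by scan_readings (line 8)
  4: emitted by clip_value (line 2)
  5: emitted by scan_readings (line 10)
  6: emitted by split_margin (line 15)
  7: emitted by main (line 37)
  8: emitted by probe_limits (line 27)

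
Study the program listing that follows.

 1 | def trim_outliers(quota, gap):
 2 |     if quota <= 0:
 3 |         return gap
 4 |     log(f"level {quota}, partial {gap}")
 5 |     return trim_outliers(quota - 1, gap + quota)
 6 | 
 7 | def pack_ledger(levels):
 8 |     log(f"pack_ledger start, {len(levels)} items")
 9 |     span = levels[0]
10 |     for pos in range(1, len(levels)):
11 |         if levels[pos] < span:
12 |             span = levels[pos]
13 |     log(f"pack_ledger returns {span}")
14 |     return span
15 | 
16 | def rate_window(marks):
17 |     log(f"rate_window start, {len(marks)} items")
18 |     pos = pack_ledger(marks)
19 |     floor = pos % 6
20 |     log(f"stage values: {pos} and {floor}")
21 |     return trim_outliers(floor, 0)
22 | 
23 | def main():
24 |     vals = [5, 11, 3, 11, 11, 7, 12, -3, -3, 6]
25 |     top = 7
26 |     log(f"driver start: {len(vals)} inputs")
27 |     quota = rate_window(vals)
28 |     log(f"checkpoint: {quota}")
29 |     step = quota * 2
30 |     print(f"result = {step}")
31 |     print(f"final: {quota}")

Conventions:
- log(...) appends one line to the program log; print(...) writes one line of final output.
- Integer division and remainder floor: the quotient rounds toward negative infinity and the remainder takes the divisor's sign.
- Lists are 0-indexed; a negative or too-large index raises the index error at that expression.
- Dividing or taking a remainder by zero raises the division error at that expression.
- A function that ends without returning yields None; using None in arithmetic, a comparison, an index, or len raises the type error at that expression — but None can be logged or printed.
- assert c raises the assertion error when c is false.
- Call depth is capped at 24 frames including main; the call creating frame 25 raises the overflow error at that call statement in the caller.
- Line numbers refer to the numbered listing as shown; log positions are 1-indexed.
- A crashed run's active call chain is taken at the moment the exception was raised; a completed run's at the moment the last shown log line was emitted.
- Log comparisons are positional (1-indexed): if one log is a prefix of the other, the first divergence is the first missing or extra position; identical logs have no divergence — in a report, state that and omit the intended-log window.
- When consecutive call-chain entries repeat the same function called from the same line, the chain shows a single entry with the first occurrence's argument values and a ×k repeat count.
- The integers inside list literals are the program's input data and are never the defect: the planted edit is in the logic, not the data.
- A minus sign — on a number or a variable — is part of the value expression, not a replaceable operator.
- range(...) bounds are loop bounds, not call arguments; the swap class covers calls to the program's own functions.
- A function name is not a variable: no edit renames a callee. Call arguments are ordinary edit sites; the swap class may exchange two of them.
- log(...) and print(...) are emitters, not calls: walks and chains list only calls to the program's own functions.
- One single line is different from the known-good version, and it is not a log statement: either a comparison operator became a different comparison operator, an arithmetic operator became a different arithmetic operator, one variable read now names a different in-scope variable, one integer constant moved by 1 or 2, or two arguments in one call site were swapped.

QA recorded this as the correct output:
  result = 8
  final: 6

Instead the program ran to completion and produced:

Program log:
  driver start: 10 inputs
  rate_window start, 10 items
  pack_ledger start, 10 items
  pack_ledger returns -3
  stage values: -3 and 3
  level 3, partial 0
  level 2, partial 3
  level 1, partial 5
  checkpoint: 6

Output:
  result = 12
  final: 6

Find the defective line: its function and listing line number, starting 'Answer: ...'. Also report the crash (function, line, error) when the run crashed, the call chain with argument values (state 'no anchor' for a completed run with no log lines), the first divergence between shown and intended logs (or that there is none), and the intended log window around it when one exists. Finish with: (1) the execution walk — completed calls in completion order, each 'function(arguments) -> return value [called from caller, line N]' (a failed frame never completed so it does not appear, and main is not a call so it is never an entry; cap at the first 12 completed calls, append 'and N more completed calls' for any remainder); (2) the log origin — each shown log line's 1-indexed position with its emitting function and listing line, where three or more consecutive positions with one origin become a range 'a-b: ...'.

Answer: the defect is in main at line 29.
Core observation: Nothing in the log betrays the bug — only the output does.
Call chain: main.
First divergence: none — the logs agree in full.
Execution walk:
  pack_ledger([5, 11, 3, 11, 11, 7, 12, -3, -3, 6]) -> -3  [called from rate_window, line 18]
  trim_outliers(0, 6) -> 6  [called from trim_outliers, line 5]
  trim_outliers(1, 5) -> 6  [called from trim_outliers, line 5]
  trim_outliers(2, 3) -> 6  [called from trim_outliers, line 5]
  trim_outliers(3, 0) -> 6  [called from rate_window, line 21]
  rate_window([5, 11, 3, 11, 11, 7, 12, -3, -3, 6]) -> 6  [called from main, line 27]
Log line origins:
  1 — main, line 26
  2 — rate_window, line 17
  3 — pack_ledger, line 8
  4 — pack_ledger, line 13
  5 — rate_window, line 20
  6-8 — trim_outliers, line 4
  9 — main, line 28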